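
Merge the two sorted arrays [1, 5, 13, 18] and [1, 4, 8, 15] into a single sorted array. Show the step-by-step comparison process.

Merging process:

Compare 1 vs 1: take 1 from left. Merged: [1]
Compare 5 vs 1: take 1 from right. Merged: [1, 1]
Compare 5 vs 4: take 4 from right. Merged: [1, 1, 4]
Compare 5 vs 8: take 5 from left. Merged: [1, 1, 4, 5]
Compare 13 vs 8: take 8 from right. Merged: [1, 1, 4, 5, 8]
Compare 13 vs 15: take 13 from left. Merged: [1, 1, 4, 5, 8, 13]
Compare 18 vs 15: take 15 from right. Merged: [1, 1, 4, 5, 8, 13, 15]
Append remaining from left: [18]. Merged: [1, 1, 4, 5, 8, 13, 15, 18]

Final merged array: [1, 1, 4, 5, 8, 13, 15, 18]
Total comparisons: 7

The merged array is [1, 1, 4, 5, 8, 13, 15, 18], requiring 7 comparisons. The merge step runs in O(n) time where n is the total number of elements.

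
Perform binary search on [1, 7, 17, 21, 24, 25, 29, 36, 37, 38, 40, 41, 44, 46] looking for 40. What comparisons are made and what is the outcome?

Binary search for 40 in [1, 7, 17, 21, 24, 25, 29, 36, 37, 38, 40, 41, 44, 46]:

lo=0, hi=13, mid=6, arr[mid]=29 -> 29 < 40, search right half
lo=7, hi=13, mid=10, arr[mid]=40 -> Found target at index 10!

Binary search finds 40 at index 10 after 2 comparisons. The search repeatedly halves the search space by comparing with the middle element.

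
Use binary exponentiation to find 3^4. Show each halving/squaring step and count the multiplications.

Computing 3^4 by squaring (build up from 3^1; each line after the first costs one multiplication):

3^1 = 3
3^2 = (3^1)^2 = 3^2 = 9
3^4 = (3^2)^2 = 9^2 = 81

Result: 81
Multiplications needed: 2 (2 lines after 3^1)

3^4 = 81. Using exponentiation by squaring, this requires 2 multiplications. The key idea: if the exponent is even, square the half-power; if odd, multiply by the base once.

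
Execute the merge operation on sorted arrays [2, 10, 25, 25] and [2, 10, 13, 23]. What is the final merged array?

Merging process:

Compare 2 vs 2: take 2 from left. Merged: [2]
Compare 10 vs 2: take 2 from right. Merged: [2, 2]
Compare 10 vs 10: take 10 from left. Merged: [2, 2, 10]
Compare 25 vs 10: take 10 from right. Merged: [2, 2, 10, 10]
Compare 25 vs 13: take 13 from right. Merged: [2, 2, 10, 10, 13]
Compare 25 vs 23: take 23 from right. Merged: [2, 2, 10, 10, 13, 23]
Append remaining from left: [25, 25]. Merged: [2, 2, 10, 10, 13, 23, 25, 25]

Final merged array: [2, 2, 10, 10, 13, 23, 25, 25]
Total comparisons: 6

The merged array is [2, 2, 10, 10, 13, 23, 25, 25], requiring 6 comparisons. The merge step runs in O(n) time where n is the total number of elements.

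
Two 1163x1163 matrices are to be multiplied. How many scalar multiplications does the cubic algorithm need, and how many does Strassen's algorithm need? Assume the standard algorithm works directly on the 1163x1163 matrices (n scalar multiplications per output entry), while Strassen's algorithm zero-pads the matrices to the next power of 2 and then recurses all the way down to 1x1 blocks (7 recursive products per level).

Matrix multiplication for 1163x1163 matrices:

Strassen's algorithm requires power-of-2 dimensions. Pad 1163x1163 to 2048x2048 (next power of 2).

Standard algorithm: 1163^3 = 1573037747 multiplications
Strassen's algorithm: 7^(log2(2048)) = 7^11 = 1977326743 multiplications
Difference: 1573037747 - 1977326743 = -404288996 (Strassen uses MORE here due to padding overhead — for small or just-over-power-of-2 n, padding can outweigh the per-level savings)

Standard: 1573037747 multiplications (1163^3). Strassen: 1977326743 multiplications (7^11, after padding to 2048x2048). Strassen reduces 8 recursive multiplications to 7 at each level.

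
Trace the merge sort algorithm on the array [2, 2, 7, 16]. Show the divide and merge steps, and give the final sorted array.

Merge sort trace:

Split: [2, 2, 7, 16] -> [2, 2] and [7, 16]
  Split: [2, 2] -> [2] and [2]
  Merge: [2] + [2] -> [2, 2]
  Split: [7, 16] -> [7] and [16]
  Merge: [7] + [16] -> [7, 16]
Merge: [2, 2] + [7, 16] -> [2, 2, 7, 16]

Final sorted array: [2, 2, 7, 16]

The merge sort proceeds by recursively splitting the array and merging sorted halves.
After all merges, the sorted array is [2, 2, 7, 16].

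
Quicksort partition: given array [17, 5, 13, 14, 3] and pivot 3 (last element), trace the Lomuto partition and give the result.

Lomuto partition with pivot = 3:

Initial array: [17, 5, 13, 14, 3]

arr[0]=17 > 3: no swap
arr[1]=5 > 3: no swap
arr[2]=13 > 3: no swap
arr[3]=14 > 3: no swap

Place pivot at position 0: [3, 5, 13, 14, 17]
Pivot position: 0

After partitioning with pivot 3, the array becomes [3, 5, 13, 14, 17]. The pivot is placed at index 0. All elements to the left of the pivot are <= 3, and all elements to the right are > 3.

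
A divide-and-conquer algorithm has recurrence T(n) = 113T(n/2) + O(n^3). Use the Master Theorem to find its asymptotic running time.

Master Theorem for T(n) = 113T(n/2) + O(n^3):

a = 113, b = 2, c = 3
log_b(a) = log_2(113) = 6.8202

Case 1: c = 3 < log_2(113) = 6.8202
T(n) = O(n^(log_2 113))

For T(n) = 113T(n/2) + O(n^3): log_2(113) = 6.8202. This is Case 1 of the Master Theorem (c < log_b(a), work dominated by leaves), giving O(n^(log_2 113)).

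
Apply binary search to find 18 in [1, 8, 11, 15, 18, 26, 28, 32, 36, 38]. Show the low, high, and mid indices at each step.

Binary search for 18 in [1, 8, 11, 15, 18, 26, 28, 32, 36, 38]:

lo=0, hi=9, mid=4, arr[mid]=18 -> Found target at index 4!

Binary search finds 18 at index 4 after 1 comparisons. The search repeatedly halves the search space by comparing with the middle element.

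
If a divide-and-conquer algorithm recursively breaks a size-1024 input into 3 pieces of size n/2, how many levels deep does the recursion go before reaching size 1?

For divide and conquer with division factor 2:

Problem sizes at each level:
Level 0: 1024
Level 1: 512
Level 2: 256
Level 3: 128
Level 4: 64
Level 5: 32
Level 6: 16
Level 7: 8
Level 8: 4
Level 9: 2
Level 10: 1

The root is level 0 and the size-1 base case is level 10 (the tree spans levels 0 through 10, i.e. 11 levels counting the root), so the depth is the number of divisions: log_2(1024) = 10

The recursion tree depth is log_2(1024) = 10. At each level, the problem size is divided by 2, so it takes 10 divisions to reduce to a base case of size 1. The algorithm makes 3 recursive calls at each level.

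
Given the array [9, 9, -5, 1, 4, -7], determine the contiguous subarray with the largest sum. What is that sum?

Using Kadane's algorithm on [9, 9, -5, 1, 4, -7]:

Scanning through the array:
Position 1 (value 9): max_ending_here = 18, max_so_far = 18
Position 2 (value -5): max_ending_here = 13, max_so_far = 18
Position 3 (value 1): max_ending_here = 14, max_so_far = 18
Position 4 (value 4): max_ending_here = 18, max_so_far = 18
Position 5 (value -7): max_ending_here = 11, max_so_far = 18

Maximum subarray: [9, 9]
Maximum sum: 18

The maximum subarray is [9, 9] with sum 18. This subarray runs from index 0 to index 1.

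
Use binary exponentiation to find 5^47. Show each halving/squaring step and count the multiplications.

Computing 5^47 by squaring (build up from 5^1; each line after the first costs one multiplication):

5^1 = 5
5^2 = (5^1)^2 = 5^2 = 25
5^4 = (5^2)^2 = 25^2 = 625
5^5 = 5 * 5^4 = 5 * 625 = 3125
5^10 = (5^5)^2 = 3125^2 = 9765625
5^11 = 5 * 5^10 = 5 * 9765625 = 48828125
5^22 = (5^11)^2 = 48828125^2 = 2384185791015625
5^23 = 5 * 5^22 = 5 * 2384185791015625 = 11920928955078125
5^46 = (5^23)^2 = 11920928955078125^2 = 142108547152020037174224853515625
5^47 = 5 * 5^46 = 5 * 142108547152020037174224853515625 = 710542735760100185871124267578125

Result: 710542735760100185871124267578125
Multiplications needed: 9 (9 lines after 5^1)

5^47 = 710542735760100185871124267578125. Using exponentiation by squaring, this requires 9 multiplications. The key idea: if the exponent is even, square the half-power; if odd, multiply by the base once.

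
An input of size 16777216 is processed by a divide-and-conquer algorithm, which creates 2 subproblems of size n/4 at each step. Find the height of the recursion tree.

For divide and conquer with division factor 4:

Problem sizes at each level:
Level 0: 16777216
Level 1: 4194304
Level 2: 1048576
Level 3: 262144
Level 4: 65536
Level 5: 16384
Level 6: 4096
Level 7: 1024
Level 8: 256
Level 9: 64
Level 10: 16
Level 11: 4
Level 12: 1

The root is level 0 and the size-1 base case is level 12 (the tree spans levels 0 through 12, i.e. 13 levels counting the root), so the depth is the number of divisions: log_4(16777216) = 12

The recursion tree depth is log_4(16777216) = 12. At each level, the problem size is divided by 4, so it takes 12 divisions to reduce to a base case of size 1. The algorithm makes 2 recursive calls at each level.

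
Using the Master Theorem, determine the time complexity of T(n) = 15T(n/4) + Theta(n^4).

Master Theorem for T(n) = 15T(n/4) + O(n^4):

a = 15, b = 4, c = 4
log_b(a) = log_4(15) = 1.9534

Case 3: c = 4 > log_4(15) = 1.9534
T(n) = O(n^4) = O(n^4)

For T(n) = 15T(n/4) + O(n^4): log_4(15) = 1.9534. This is Case 3 of the Master Theorem (c > log_b(a), work dominated by root), giving O(n^4).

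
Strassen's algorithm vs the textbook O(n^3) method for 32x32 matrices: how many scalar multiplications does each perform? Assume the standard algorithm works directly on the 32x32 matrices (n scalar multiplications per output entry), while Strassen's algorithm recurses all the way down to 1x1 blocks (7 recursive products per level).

Matrix multiplication for 32x32 matrices:

Standard algorithm: 32^3 = 32768 multiplications
Strassen's algorithm: 7^(log2(32)) = 7^5 = 16807 multiplications
Savings: 32768 - 16807 = 15961 multiplications

Standard: 32768 multiplications (32^3). Strassen: 16807 multiplications (7^5). Strassen reduces 8 recursive multiplications to 7 at each level.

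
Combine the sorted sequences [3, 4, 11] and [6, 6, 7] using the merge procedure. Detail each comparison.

Merging process:

Compare 3 vs 6: take 3 from left. Merged: [3]
Compare 4 vs 6: take 4 from left. Merged: [3, 4]
Compare 11 vs 6: take 6 from right. Merged: [3, 4, 6]
Compare 11 vs 6: take 6 from right. Merged: [3, 4, 6, 6]
Compare 11 vs 7: take 7 from right. Merged: [3, 4, 6, 6, 7]
Append remaining from left: [11]. Merged: [3, 4, 6, 6, 7, 11]

Final merged array: [3, 4, 6, 6, 7, 11]
Total comparisons: 5

The merged array is [3, 4, 6, 6, 7, 11], requiring 5 comparisons. The merge step runs in O(n) time where n is the total number of elements.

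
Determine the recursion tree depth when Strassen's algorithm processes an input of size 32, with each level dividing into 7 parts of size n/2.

For divide and conquer with division factor 2:

Problem sizes at each level:
Level 0: 32
Level 1: 16
Level 2: 8
Level 3: 4
Level 4: 2
Level 5: 1

The root is level 0 and the size-1 base case is level 5 (the tree spans levels 0 through 5, i.e. 6 levels counting the root), so the depth is the number of divisions: log_2(32) = 5

The recursion tree depth is log_2(32) = 5. At each level, the problem size is divided by 2, so it takes 5 divisions to reduce to a base case of size 1. The algorithm makes 7 recursive calls at each level.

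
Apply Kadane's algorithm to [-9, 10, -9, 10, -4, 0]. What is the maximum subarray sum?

Using Kadane's algorithm on [-9, 10, -9, 10, -4, 0]:

Scanning through the array:
Position 1 (value 10): max_ending_here = 10, max_so_far = 10
Position 2 (value -9): max_ending_here = 1, max_so_far = 10
Position 3 (value 10): max_ending_here = 11, max_so_far = 11
Position 4 (value -4): max_ending_here = 7, max_so_far = 11
Position 5 (value 0): max_ending_here = 7, max_so_far = 11

Maximum subarray: [10, -9, 10]
Maximum sum: 11

The maximum subarray is [10, -9, 10] with sum 11. This subarray runs from index 1 to index 3.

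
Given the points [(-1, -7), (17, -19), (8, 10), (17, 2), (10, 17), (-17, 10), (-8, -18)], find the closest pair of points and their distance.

Computing all pairwise distances among 7 points:

d((-1, -7), (17, -19)) = 21.6333
d((-1, -7), (8, 10)) = 19.2354
d((-1, -7), (17, 2)) = 20.1246
d((-1, -7), (10, 17)) = 26.4008
d((-1, -7), (-17, 10)) = 23.3452
d((-1, -7), (-8, -18)) = 13.0384
d((17, -19), (8, 10)) = 30.3645
d((17, -19), (17, 2)) = 21.0
d((17, -19), (10, 17)) = 36.6742
d((17, -19), (-17, 10)) = 44.6878
d((17, -19), (-8, -18)) = 25.02
d((8, 10), (17, 2)) = 12.0416
d((8, 10), (10, 17)) = 7.2801 <-- minimum
d((8, 10), (-17, 10)) = 25.0
d((8, 10), (-8, -18)) = 32.249
d((17, 2), (10, 17)) = 16.5529
d((17, 2), (-17, 10)) = 34.9285
d((17, 2), (-8, -18)) = 32.0156
d((10, 17), (-17, 10)) = 27.8927
d((10, 17), (-8, -18)) = 39.3573
d((-17, 10), (-8, -18)) = 29.4109

Closest pair: (8, 10) and (10, 17) with distance 7.2801

The closest pair is (8, 10) and (10, 17) with Euclidean distance 7.2801. For 7 points, brute-force pairwise comparison is shown above. For large n, the divide-and-conquer algorithm (sort by x, recurse on halves, check the dividing strip) achieves O(n log n).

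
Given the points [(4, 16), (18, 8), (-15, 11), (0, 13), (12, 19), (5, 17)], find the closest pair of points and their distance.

Computing all pairwise distances among 6 points:

d((4, 16), (18, 8)) = 16.1245
d((4, 16), (-15, 11)) = 19.6469
d((4, 16), (0, 13)) = 5.0
d((4, 16), (12, 19)) = 8.544
d((4, 16), (5, 17)) = 1.4142 <-- minimum
d((18, 8), (-15, 11)) = 33.1361
d((18, 8), (0, 13)) = 18.6815
d((18, 8), (12, 19)) = 12.53
d((18, 8), (5, 17)) = 15.8114
d((-15, 11), (0, 13)) = 15.1327
d((-15, 11), (12, 19)) = 28.1603
d((-15, 11), (5, 17)) = 20.8806
d((0, 13), (12, 19)) = 13.4164
d((0, 13), (5, 17)) = 6.4031
d((12, 19), (5, 17)) = 7.2801

Closest pair: (4, 16) and (5, 17) with distance 1.4142

The closest pair is (4, 16) and (5, 17) with Euclidean distance 1.4142. For 6 points, brute-force pairwise comparison is shown above. For large n, the divide-and-conquer algorithm (sort by x, recurse on halves, check the dividing strip) achieves O(n log n).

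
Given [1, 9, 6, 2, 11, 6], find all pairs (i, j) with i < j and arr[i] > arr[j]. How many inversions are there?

Finding inversions in [1, 9, 6, 2, 11, 6]:

(1, 2): arr[1]=9 > arr[2]=6
(1, 3): arr[1]=9 > arr[3]=2
(1, 5): arr[1]=9 > arr[5]=6
(2, 3): arr[2]=6 > arr[3]=2
(4, 5): arr[4]=11 > arr[5]=6

Total inversions: 5

The array has 5 inversion(s): (1,2), (1,3), (1,5), (2,3), (4,5). Each pair (i,j) satisfies i < j and arr[i] > arr[j].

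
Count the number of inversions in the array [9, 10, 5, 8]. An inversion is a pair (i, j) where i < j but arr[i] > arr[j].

Finding inversions in [9, 10, 5, 8]:

(0, 2): arr[0]=9 > arr[2]=5
(0, 3): arr[0]=9 > arr[3]=8
(1, 2): arr[1]=10 > arr[2]=5
(1, 3): arr[1]=10 > arr[3]=8

Total inversions: 4

The array has 4 inversion(s): (0,2), (0,3), (1,2), (1,3). Each pair (i,j) satisfies i < j and arr[i] > arr[j].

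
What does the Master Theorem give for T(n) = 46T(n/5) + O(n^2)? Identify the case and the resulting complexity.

Master Theorem for T(n) = 46T(n/5) + O(n^2):

a = 46, b = 5, c = 2
log_b(a) = log_5(46) = 2.3789

Case 1: c = 2 < log_5(46) = 2.3789
T(n) = O(n^(log_5 46))

For T(n) = 46T(n/5) + O(n^2): log_5(46) = 2.3789. This is Case 1 of the Master Theorem (c < log_b(a), work dominated by leaves), giving O(n^(log_5 46)).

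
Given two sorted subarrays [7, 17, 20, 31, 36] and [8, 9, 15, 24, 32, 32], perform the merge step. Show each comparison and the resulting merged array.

Merging process:

Compare 7 vs 8: take 7 from left. Merged: [7]
Compare 17 vs 8: take 8 from right. Merged: [7, 8]
Compare 17 vs 9: take 9 from right. Merged: [7, 8, 9]
Compare 17 vs 15: take 15 from right. Merged: [7, 8, 9, 15]
Compare 17 vs 24: take 17 from left. Merged: [7, 8, 9, 15, 17]
Compare 20 vs 24: take 20 from left. Merged: [7, 8, 9, 15, 17, 20]
Compare 31 vs 24: take 24 from right. Merged: [7, 8, 9, 15, 17, 20, 24]
Compare 31 vs 32: take 31 from left. Merged: [7, 8, 9, 15, 17, 20, 24, 31]
Compare 36 vs 32: take 32 from right. Merged: [7, 8, 9, 15, 17, 20, 24, 31, 32]
Compare 36 vs 32: take 32 from right. Merged: [7, 8, 9, 15, 17, 20, 24, 31, 32, 32]
Append remaining from left: [36]. Merged: [7, 8, 9, 15, 17, 20, 24, 31, 32, 32, 36]

Final merged array: [7, 8, 9, 15, 17, 20, 24, 31, 32, 32, 36]
Total comparisons: 10

The merged array is [7, 8, 9, 15, 17, 20, 24, 31, 32, 32, 36], requiring 10 comparisons. The merge step runs in O(n) time where n is the total number of elements.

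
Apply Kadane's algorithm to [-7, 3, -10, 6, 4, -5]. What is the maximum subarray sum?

Using Kadane's algorithm on [-7, 3, -10, 6, 4, -5]:

Scanning through the array:
Position 1 (value 3): max_ending_here = 3, max_so_far = 3
Position 2 (value -10): max_ending_here = -7, max_so_far = 3
Position 3 (value 6): max_ending_here = 6, max_so_far = 6
Position 4 (value 4): max_ending_here = 10, max_so_far = 10
Position 5 (value -5): max_ending_here = 5, max_so_far = 10

Maximum subarray: [6, 4]
Maximum sum: 10

The maximum subarray is [6, 4] with sum 10. This subarray runs from index 3 to index 4.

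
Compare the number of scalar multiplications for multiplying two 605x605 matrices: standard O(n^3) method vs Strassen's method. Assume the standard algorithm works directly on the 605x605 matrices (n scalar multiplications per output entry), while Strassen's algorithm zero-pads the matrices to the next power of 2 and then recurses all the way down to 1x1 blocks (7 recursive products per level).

Matrix multiplication for 605x605 matrices:

Strassen's algorithm requires power-of-2 dimensions. Pad 605x605 to 1024x1024 (next power of 2).

Standard algorithm: 605^3 = 221445125 multiplications
Strassen's algorithm: 7^(log2(1024)) = 7^10 = 282475249 multiplications
Difference: 221445125 - 282475249 = -61030124 (Strassen uses MORE here due to padding overhead — for small or just-over-power-of-2 n, padding can outweigh the per-level savings)

Standard: 221445125 multiplications (605^3). Strassen: 282475249 multiplications (7^10, after padding to 1024x1024). Strassen reduces 8 recursive multiplications to 7 at each level.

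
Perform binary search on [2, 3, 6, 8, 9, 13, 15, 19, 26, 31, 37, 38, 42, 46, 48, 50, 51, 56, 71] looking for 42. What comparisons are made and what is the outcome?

Binary search for 42 in [2, 3, 6, 8, 9, 13, 15, 19, 26, 31, 37, 38, 42, 46, 48, 50, 51, 56, 71]:

lo=0, hi=18, mid=9, arr[mid]=31 -> 31 < 42, search right half
lo=10, hi=18, mid=14, arr[mid]=48 -> 48 > 42, search left half
lo=10, hi=13, mid=11, arr[mid]=38 -> 38 < 42, search right half
lo=12, hi=13, mid=12, arr[mid]=42 -> Found target at index 12!

Binary search finds 42 at index 12 after 4 comparisons. The search repeatedly halves the search space by comparing with the middle element.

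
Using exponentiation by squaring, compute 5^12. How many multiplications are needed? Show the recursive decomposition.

Computing 5^12 by squaring (build up from 5^1; each line after the first costs one multiplication):

5^1 = 5
5^2 = (5^1)^2 = 5^2 = 25
5^3 = 5 * 5^2 = 5 * 25 = 125
5^6 = (5^3)^2 = 125^2 = 15625
5^12 = (5^6)^2 = 15625^2 = 244140625

Result: 244140625
Multiplications needed: 4 (4 lines after 5^1)

5^12 = 244140625. Using exponentiation by squaring, this requires 4 multiplications. The key idea: if the exponent is even, square the half-power; if odd, multiply by the base once.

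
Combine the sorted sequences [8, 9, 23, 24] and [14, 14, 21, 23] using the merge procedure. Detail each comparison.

Merging process:

Compare 8 vs 14: take 8 from left. Merged: [8]
Compare 9 vs 14: take 9 from left. Merged: [8, 9]
Compare 23 vs 14: take 14 from right. Merged: [8, 9, 14]
Compare 23 vs 14: take 14 from right. Merged: [8, 9, 14, 14]
Compare 23 vs 21: take 21 from right. Merged: [8, 9, 14, 14, 21]
Compare 23 vs 23: take 23 from left. Merged: [8, 9, 14, 14, 21, 23]
Compare 24 vs 23: take 23 from right. Merged: [8, 9, 14, 14, 21, 23, 23]
Append remaining from left: [24]. Merged: [8, 9, 14, 14, 21, 23, 23, 24]

Final merged array: [8, 9, 14, 14, 21, 23, 23, 24]
Total comparisons: 7

The merged array is [8, 9, 14, 14, 21, 23, 23, 24], requiring 7 comparisons. The merge step runs in O(n) time where n is the total number of elements.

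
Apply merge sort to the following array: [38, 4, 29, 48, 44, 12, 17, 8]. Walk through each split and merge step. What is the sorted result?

Merge sort trace:

Split: [38, 4, 29, 48, 44, 12, 17, 8] -> [38, 4, 29, 48] and [44, 12, 17, 8]
  Split: [38, 4, 29, 48] -> [38, 4] and [29, 48]
    Split: [38, 4] -> [38] and [4]
    Merge: [38] + [4] -> [4, 38]
    Split: [29, 48] -> [29] and [48]
    Merge: [29] + [48] -> [29, 48]
  Merge: [4, 38] + [29, 48] -> [4, 29, 38, 48]
  Split: [44, 12, 17, 8] -> [44, 12] and [17, 8]
    Split: [44, 12] -> [44] and [12]
    Merge: [44] + [12] -> [12, 44]
    Split: [17, 8] -> [17] and [8]
    Merge: [17] + [8] -> [8, 17]
  Merge: [12, 44] + [8, 17] -> [8, 12, 17, 44]
Merge: [4, 29, 38, 48] + [8, 12, 17, 44] -> [4, 8, 12, 17, 29, 38, 44, 48]

Final sorted array: [4, 8, 12, 17, 29, 38, 44, 48]

The merge sort proceeds by recursively splitting the array and merging sorted halves.
After all merges, the sorted array is [4, 8, 12, 17, 29, 38, 44, 48].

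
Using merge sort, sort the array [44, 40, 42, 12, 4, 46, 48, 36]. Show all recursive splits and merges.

Merge sort trace:

Split: [44, 40, 42, 12, 4, 46, 48, 36] -> [44, 40, 42, 12] and [4, 46, 48, 36]
  Split: [44, 40, 42, 12] -> [44, 40] and [42, 12]
    Split: [44, 40] -> [44] and [40]
    Merge: [44] + [40] -> [40, 44]
    Split: [42, 12] -> [42] and [12]
    Merge: [42] + [12] -> [12, 42]
  Merge: [40, 44] + [12, 42] -> [12, 40, 42, 44]
  Split: [4, 46, 48, 36] -> [4, 46] and [48, 36]
    Split: [4, 46] -> [4] and [46]
    Merge: [4] + [46] -> [4, 46]
    Split: [48, 36] -> [48] and [36]
    Merge: [48] + [36] -> [36, 48]
  Merge: [4, 46] + [36, 48] -> [4, 36, 46, 48]
Merge: [12, 40, 42, 44] + [4, 36, 46, 48] -> [4, 12, 36, 40, 42, 44, 46, 48]

Final sorted array: [4, 12, 36, 40, 42, 44, 46, 48]

The merge sort proceeds by recursively splitting the array and merging sorted halves.
After all merges, the sorted array is [4, 12, 36, 40, 42, 44, 46, 48].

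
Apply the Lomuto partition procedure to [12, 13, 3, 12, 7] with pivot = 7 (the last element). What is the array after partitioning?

Lomuto partition with pivot = 7:

Initial array: [12, 13, 3, 12, 7]

arr[0]=12 > 7: no swap
arr[1]=13 > 7: no swap
arr[2]=3 <= 7: swap with position 0, array becomes [3, 13, 12, 12, 7]
arr[3]=12 > 7: no swap

Place pivot at position 1: [3, 7, 12, 12, 13]
Pivot position: 1

After partitioning with pivot 7, the array becomes [3, 7, 12, 12, 13]. The pivot is placed at index 1. All elements to the left of the pivot are <= 7, and all elements to the right are > 7.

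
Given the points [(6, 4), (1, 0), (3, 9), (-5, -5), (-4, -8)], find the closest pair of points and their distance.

Computing all pairwise distances among 5 points:

d((6, 4), (1, 0)) = 6.4031
d((6, 4), (3, 9)) = 5.831
d((6, 4), (-5, -5)) = 14.2127
d((6, 4), (-4, -8)) = 15.6205
d((1, 0), (3, 9)) = 9.2195
d((1, 0), (-5, -5)) = 7.8102
d((1, 0), (-4, -8)) = 9.434
d((3, 9), (-5, -5)) = 16.1245
d((3, 9), (-4, -8)) = 18.3848
d((-5, -5), (-4, -8)) = 3.1623 <-- minimum

Closest pair: (-5, -5) and (-4, -8) with distance 3.1623

The closest pair is (-5, -5) and (-4, -8) with Euclidean distance 3.1623. For 5 points, brute-force pairwise comparison is shown above. For large n, the divide-and-conquer algorithm (sort by x, recurse on halves, check the dividing strip) achieves O(n log n).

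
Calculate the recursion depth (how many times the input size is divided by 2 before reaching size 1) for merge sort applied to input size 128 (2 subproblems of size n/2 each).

For divide and conquer with division factor 2:

Problem sizes at each level:
Level 0: 128
Level 1: 64
Level 2: 32
Level 3: 16
Level 4: 8
Level 5: 4
Level 6: 2
Level 7: 1

The root is level 0 and the size-1 base case is level 7 (the tree spans levels 0 through 7, i.e. 8 levels counting the root), so the depth is the number of divisions: log_2(128) = 7

The recursion tree depth is log_2(128) = 7. At each level, the problem size is divided by 2, so it takes 7 divisions to reduce to a base case of size 1. The algorithm makes 2 recursive calls at each level.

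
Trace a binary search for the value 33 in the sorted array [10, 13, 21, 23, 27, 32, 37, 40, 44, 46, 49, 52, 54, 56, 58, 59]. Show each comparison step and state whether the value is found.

Binary search for 33 in [10, 13, 21, 23, 27, 32, 37, 40, 44, 46, 49, 52, 54, 56, 58, 59]:

lo=0, hi=15, mid=7, arr[mid]=40 -> 40 > 33, search left half
lo=0, hi=6, mid=3, arr[mid]=23 -> 23 < 33, search right half
lo=4, hi=6, mid=5, arr[mid]=32 -> 32 < 33, search right half
lo=6, hi=6, mid=6, arr[mid]=37 -> 37 > 33, search left half
lo=6 > hi=5, target 33 not found

Binary search determines that 33 is not in the array after 4 comparisons. The search space was exhausted without finding the target.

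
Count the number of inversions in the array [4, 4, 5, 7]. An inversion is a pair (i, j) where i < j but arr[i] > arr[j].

Finding inversions in [4, 4, 5, 7]:


Total inversions: 0

The array has 0 inversions. It is already sorted.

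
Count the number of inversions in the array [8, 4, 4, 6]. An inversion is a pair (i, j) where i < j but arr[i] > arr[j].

Finding inversions in [8, 4, 4, 6]:

(0, 1): arr[0]=8 > arr[1]=4
(0, 2): arr[0]=8 > arr[2]=4
(0, 3): arr[0]=8 > arr[3]=6

Total inversions: 3

The array has 3 inversion(s): (0,1), (0,2), (0,3). Each pair (i,j) satisfies i < j and arr[i] > arr[j].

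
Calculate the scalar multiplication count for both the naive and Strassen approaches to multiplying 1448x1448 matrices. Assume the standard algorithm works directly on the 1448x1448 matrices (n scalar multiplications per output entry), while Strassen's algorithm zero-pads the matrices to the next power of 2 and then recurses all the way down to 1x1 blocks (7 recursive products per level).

Matrix multiplication for 1448x1448 matrices:

Strassen's algorithm requires power-of-2 dimensions. Pad 1448x1448 to 2048x2048 (next power of 2).

Standard algorithm: 1448^3 = 3036027392 multiplications
Strassen's algorithm: 7^(log2(2048)) = 7^11 = 1977326743 multiplications
Savings: 3036027392 - 1977326743 = 1058700649 multiplications

Standard: 3036027392 multiplications (1448^3). Strassen: 1977326743 multiplications (7^11, after padding to 2048x2048). Strassen reduces 8 recursive multiplications to 7 at each level.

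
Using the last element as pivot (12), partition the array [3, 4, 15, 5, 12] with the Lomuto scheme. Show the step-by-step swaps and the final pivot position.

Lomuto partition with pivot = 12:

Initial array: [3, 4, 15, 5, 12]

arr[0]=3 <= 12: swap with position 0, array becomes [3, 4, 15, 5, 12]
arr[1]=4 <= 12: swap with position 1, array becomes [3, 4, 15, 5, 12]
arr[2]=15 > 12: no swap
arr[3]=5 <= 12: swap with position 2, array becomes [3, 4, 5, 15, 12]

Place pivot at position 3: [3, 4, 5, 12, 15]
Pivot position: 3

After partitioning with pivot 12, the array becomes [3, 4, 5, 12, 15]. The pivot is placed at index 3. All elements to the left of the pivot are <= 12, and all elements to the right are > 12.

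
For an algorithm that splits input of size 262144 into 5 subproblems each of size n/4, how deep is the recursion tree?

For divide and conquer with division factor 4:

Problem sizes at each level:
Level 0: 262144
Level 1: 65536
Level 2: 16384
Level 3: 4096
Level 4: 1024
Level 5: 256
Level 6: 64
Level 7: 16
Level 8: 4
Level 9: 1

The root is level 0 and the size-1 base case is level 9 (the tree spans levels 0 through 9, i.e. 10 levels counting the root), so the depth is the number of divisions: log_4(262144) = 9

The recursion tree depth is log_4(262144) = 9. At each level, the problem size is divided by 4, so it takes 9 divisions to reduce to a base case of size 1. The algorithm makes 5 recursive calls at each level.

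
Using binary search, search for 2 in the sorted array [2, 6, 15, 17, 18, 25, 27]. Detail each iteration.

Binary search for 2 in [2, 6, 15, 17, 18, 25, 27]:

lo=0, hi=6, mid=3, arr[mid]=17 -> 17 > 2, search left half
lo=0, hi=2, mid=1, arr[mid]=6 -> 6 > 2, search left half
lo=0, hi=0, mid=0, arr[mid]=2 -> Found target at index 0!

Binary search finds 2 at index 0 after 3 comparisons. The search repeatedly halves the search space by comparing with the middle element.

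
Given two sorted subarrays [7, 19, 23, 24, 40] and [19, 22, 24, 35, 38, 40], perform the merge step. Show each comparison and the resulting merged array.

Merging process:

Compare 7 vs 19: take 7 from left. Merged: [7]
Compare 19 vs 19: take 19 from left. Merged: [7, 19]
Compare 23 vs 19: take 19 from right. Merged: [7, 19, 19]
Compare 23 vs 22: take 22 from right. Merged: [7, 19, 19, 22]
Compare 23 vs 24: take 23 from left. Merged: [7, 19, 19, 22, 23]
Compare 24 vs 24: take 24 from left. Merged: [7, 19, 19, 22, 23, 24]
Compare 40 vs 24: take 24 from right. Merged: [7, 19, 19, 22, 23, 24, 24]
Compare 40 vs 35: take 35 from right. Merged: [7, 19, 19, 22, 23, 24, 24, 35]
Compare 40 vs 38: take 38 from right. Merged: [7, 19, 19, 22, 23, 24, 24, 35, 38]
Compare 40 vs 40: take 40 from left. Merged: [7, 19, 19, 22, 23, 24, 24, 35, 38, 40]
Append remaining from right: [40]. Merged: [7, 19, 19, 22, 23, 24, 24, 35, 38, 40, 40]

Final merged array: [7, 19, 19, 22, 23, 24, 24, 35, 38, 40, 40]
Total comparisons: 10

The merged array is [7, 19, 19, 22, 23, 24, 24, 35, 38, 40, 40], requiring 10 comparisons. The merge step runs in O(n) time where n is the total number of elements.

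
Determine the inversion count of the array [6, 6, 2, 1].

Finding inversions in [6, 6, 2, 1]:

(0, 2): arr[0]=6 > arr[2]=2
(0, 3): arr[0]=6 > arr[3]=1
(1, 2): arr[1]=6 > arr[2]=2
(1, 3): arr[1]=6 > arr[3]=1
(2, 3): arr[2]=2 > arr[3]=1

Total inversions: 5

The array has 5 inversion(s): (0,2), (0,3), (1,2), (1,3), (2,3). Each pair (i,j) satisfies i < j and arr[i] > arr[j].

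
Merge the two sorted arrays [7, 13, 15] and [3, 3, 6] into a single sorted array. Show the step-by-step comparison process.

Merging process:

Compare 7 vs 3: take 3 from right. Merged: [3]
Compare 7 vs 3: take 3 from right. Merged: [3, 3]
Compare 7 vs 6: take 6 from right. Merged: [3, 3, 6]
Append remaining from left: [7, 13, 15]. Merged: [3, 3, 6, 7, 13, 15]

Final merged array: [3, 3, 6, 7, 13, 15]
Total comparisons: 3

The merged array is [3, 3, 6, 7, 13, 15], requiring 3 comparisons. The merge step runs in O(n) time where n is the total number of elements.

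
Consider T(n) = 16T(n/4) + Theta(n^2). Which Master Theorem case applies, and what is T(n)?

Master Theorem for T(n) = 16T(n/4) + O(n^2):

a = 16, b = 4, c = 2
log_b(a) = log_4(16) = 2.0000

Case 2: c = 2 = log_4(16) = 2.0000
T(n) = O(n^2 log n) = O(n^2 log n)

For T(n) = 16T(n/4) + O(n^2): log_4(16) = 2.0000. This is Case 2 of the Master Theorem (c = log_b(a), equal work at all levels), giving O(n^2 log n).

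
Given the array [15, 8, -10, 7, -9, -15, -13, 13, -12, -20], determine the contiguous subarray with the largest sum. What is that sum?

Using Kadane's algorithm on [15, 8, -10, 7, -9, -15, -13, 13, -12, -20]:

Scanning through the array:
Position 1 (value 8): max_ending_here = 23, max_so_far = 23
Position 2 (value -10): max_ending_here = 13, max_so_far = 23
Position 3 (value 7): max_ending_here = 20, max_so_far = 23
Position 4 (value -9): max_ending_here = 11, max_so_far = 23
Position 5 (value -15): max_ending_here = -4, max_so_far = 23
Position 6 (value -13): max_ending_here = -13, max_so_far = 23
Position 7 (value 13): max_ending_here = 13, max_so_far = 23
Position 8 (value -12): max_ending_here = 1, max_so_far = 23
Position 9 (value -20): max_ending_here = -19, max_so_far = 23

Maximum subarray: [15, 8]
Maximum sum: 23

The maximum subarray is [15, 8] with sum 23. This subarray runs from index 0 to index 1.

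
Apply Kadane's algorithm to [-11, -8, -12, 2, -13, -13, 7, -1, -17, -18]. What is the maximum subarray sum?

Using Kadane's algorithm on [-11, -8, -12, 2, -13, -13, 7, -1, -17, -18]:

Scanning through the array:
Position 1 (value -8): max_ending_here = -8, max_so_far = -8
Position 2 (value -12): max_ending_here = -12, max_so_far = -8
Position 3 (value 2): max_ending_here = 2, max_so_far = 2
Position 4 (value -13): max_ending_here = -11, max_so_far = 2
Position 5 (value -13): max_ending_here = -13, max_so_far = 2
Position 6 (value 7): max_ending_here = 7, max_so_far = 7
Position 7 (value -1): max_ending_here = 6, max_so_far = 7
Position 8 (value -17): max_ending_here = -11, max_so_far = 7
Position 9 (value -18): max_ending_here = -18, max_so_far = 7

Maximum subarray: [7]
Maximum sum: 7

The maximum subarray is [7] with sum 7. This subarray runs from index 6 to index 6.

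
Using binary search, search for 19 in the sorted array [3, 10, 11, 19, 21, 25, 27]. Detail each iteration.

Binary search for 19 in [3, 10, 11, 19, 21, 25, 27]:

lo=0, hi=6, mid=3, arr[mid]=19 -> Found target at index 3!

Binary search finds 19 at index 3 after 1 comparisons. The search repeatedly halves the search space by comparing with the middle element.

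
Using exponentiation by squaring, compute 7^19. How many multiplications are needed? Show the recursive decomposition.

Computing 7^19 by squaring (build up from 7^1; each line after the first costs one multiplication):

7^1 = 7
7^2 = (7^1)^2 = 7^2 = 49
7^4 = (7^2)^2 = 49^2 = 2401
7^8 = (7^4)^2 = 2401^2 = 5764801
7^9 = 7 * 7^8 = 7 * 5764801 = 40353607
7^18 = (7^9)^2 = 40353607^2 = 1628413597910449
7^19 = 7 * 7^18 = 7 * 1628413597910449 = 11398895185373143

Result: 11398895185373143
Multiplications needed: 6 (6 lines after 7^1)

7^19 = 11398895185373143. Using exponentiation by squaring, this requires 6 multiplications. The key idea: if the exponent is even, square the half-power; if odd, multiply by the base once.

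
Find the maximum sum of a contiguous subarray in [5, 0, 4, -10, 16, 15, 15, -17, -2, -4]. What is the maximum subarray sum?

Using Kadane's algorithm on [5, 0, 4, -10, 16, 15, 15, -17, -2, -4]:

Scanning through the array:
Position 1 (value 0): max_ending_here = 5, max_so_far = 5
Position 2 (value 4): max_ending_here = 9, max_so_far = 9
Position 3 (value -10): max_ending_here = -1, max_so_far = 9
Position 4 (value 16): max_ending_here = 16, max_so_far = 16
Position 5 (value 15): max_ending_here = 31, max_so_far = 31
Position 6 (value 15): max_ending_here = 46, max_so_far = 46
Position 7 (value -17): max_ending_here = 29, max_so_far = 46
Position 8 (value -2): max_ending_here = 27, max_so_far = 46
Position 9 (value -4): max_ending_here = 23, max_so_far = 46

Maximum subarray: [16, 15, 15]
Maximum sum: 46

The maximum subarray is [16, 15, 15] with sum 46. This subarray runs from index 4 to index 6.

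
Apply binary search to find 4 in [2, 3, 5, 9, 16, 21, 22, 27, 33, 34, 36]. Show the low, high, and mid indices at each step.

Binary search for 4 in [2, 3, 5, 9, 16, 21, 22, 27, 33, 34, 36]:

lo=0, hi=10, mid=5, arr[mid]=21 -> 21 > 4, search left half
lo=0, hi=4, mid=2, arr[mid]=5 -> 5 > 4, search left half
lo=0, hi=1, mid=0, arr[mid]=2 -> 2 < 4, search right half
lo=1, hi=1, mid=1, arr[mid]=3 -> 3 < 4, search right half
lo=2 > hi=1, target 4 not found

Binary search determines that 4 is not in the array after 4 comparisons. The search space was exhausted without finding the target.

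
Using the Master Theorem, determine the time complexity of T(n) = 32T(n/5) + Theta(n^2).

Master Theorem for T(n) = 32T(n/5) + O(n^2):

a = 32, b = 5, c = 2
log_b(a) = log_5(32) = 2.1534

Case 1: c = 2 < log_5(32) = 2.1534
T(n) = O(n^(log_5 32))

For T(n) = 32T(n/5) + O(n^2): log_5(32) = 2.1534. This is Case 1 of the Master Theorem (c < log_b(a), work dominated by leaves), giving O(n^(log_5 32)).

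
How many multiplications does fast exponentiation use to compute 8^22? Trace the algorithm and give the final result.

Computing 8^22 by squaring (build up from 8^1; each line after the first costs one multiplication):

8^1 = 8
8^2 = (8^1)^2 = 8^2 = 64
8^4 = (8^2)^2 = 64^2 = 4096
8^5 = 8 * 8^4 = 8 * 4096 = 32768
8^10 = (8^5)^2 = 32768^2 = 1073741824
8^11 = 8 * 8^10 = 8 * 1073741824 = 8589934592
8^22 = (8^11)^2 = 8589934592^2 = 73786976294838206464

Result: 73786976294838206464
Multiplications needed: 6 (6 lines after 8^1)

8^22 = 73786976294838206464. Using exponentiation by squaring, this requires 6 multiplications. The key idea: if the exponent is even, square the half-power; if odd, multiply by the base once.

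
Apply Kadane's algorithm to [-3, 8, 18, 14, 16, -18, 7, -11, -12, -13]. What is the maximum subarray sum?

Using Kadane's algorithm on [-3, 8, 18, 14, 16, -18, 7, -11, -12, -13]:

Scanning through the array:
Position 1 (value 8): max_ending_here = 8, max_so_far = 8
Position 2 (value 18): max_ending_here = 26, max_so_far = 26
Position 3 (value 14): max_ending_here = 40, max_so_far = 40
Position 4 (value 16): max_ending_here = 56, max_so_far = 56
Position 5 (value -18): max_ending_here = 38, max_so_far = 56
Position 6 (value 7): max_ending_here = 45, max_so_far = 56
Position 7 (value -11): max_ending_here = 34, max_so_far = 56
Position 8 (value -12): max_ending_here = 22, max_so_far = 56
Position 9 (value -13): max_ending_here = 9, max_so_far = 56

Maximum subarray: [8, 18, 14, 16]
Maximum sum: 56

The maximum subarray is [8, 18, 14, 16] with sum 56. This subarray runs from index 1 to index 4.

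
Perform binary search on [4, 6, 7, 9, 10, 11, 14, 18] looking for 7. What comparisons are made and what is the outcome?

Binary search for 7 in [4, 6, 7, 9, 10, 11, 14, 18]:

lo=0, hi=7, mid=3, arr[mid]=9 -> 9 > 7, search left half
lo=0, hi=2, mid=1, arr[mid]=6 -> 6 < 7, search right half
lo=2, hi=2, mid=2, arr[mid]=7 -> Found target at index 2!

Binary search finds 7 at index 2 after 3 comparisons. The search repeatedly halves the search space by comparing with the middle element.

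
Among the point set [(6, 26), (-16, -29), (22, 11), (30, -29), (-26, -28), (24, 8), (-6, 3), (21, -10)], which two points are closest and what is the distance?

Computing all pairwise distances among 8 points:

d((6, 26), (-16, -29)) = 59.2368
d((6, 26), (22, 11)) = 21.9317
d((6, 26), (30, -29)) = 60.0083
d((6, 26), (-26, -28)) = 62.7694
d((6, 26), (24, 8)) = 25.4558
d((6, 26), (-6, 3)) = 25.9422
d((6, 26), (21, -10)) = 39.0
d((-16, -29), (22, 11)) = 55.1725
d((-16, -29), (30, -29)) = 46.0
d((-16, -29), (-26, -28)) = 10.0499
d((-16, -29), (24, 8)) = 54.4885
d((-16, -29), (-6, 3)) = 33.5261
d((-16, -29), (21, -10)) = 41.5933
d((22, 11), (30, -29)) = 40.7922
d((22, 11), (-26, -28)) = 61.8466
d((22, 11), (24, 8)) = 3.6056 <-- minimum
d((22, 11), (-6, 3)) = 29.1204
d((22, 11), (21, -10)) = 21.0238
d((30, -29), (-26, -28)) = 56.0089
d((30, -29), (24, 8)) = 37.4833
d((30, -29), (-6, 3)) = 48.1664
d((30, -29), (21, -10)) = 21.0238
d((-26, -28), (24, 8)) = 61.6117
d((-26, -28), (-6, 3)) = 36.8917
d((-26, -28), (21, -10)) = 50.3289
d((24, 8), (-6, 3)) = 30.4138
d((24, 8), (21, -10)) = 18.2483
d((-6, 3), (21, -10)) = 29.9666

Closest pair: (22, 11) and (24, 8) with distance 3.6056

The closest pair is (22, 11) and (24, 8) with Euclidean distance 3.6056. For 8 points, brute-force pairwise comparison is shown above. For large n, the divide-and-conquer algorithm (sort by x, recurse on halves, check the dividing strip) achieves O(n log n).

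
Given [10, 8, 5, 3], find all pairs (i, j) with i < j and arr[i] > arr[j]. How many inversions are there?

Finding inversions in [10, 8, 5, 3]:

(0, 1): arr[0]=10 > arr[1]=8
(0, 2): arr[0]=10 > arr[2]=5
(0, 3): arr[0]=10 > arr[3]=3
(1, 2): arr[1]=8 > arr[2]=5
(1, 3): arr[1]=8 > arr[3]=3
(2, 3): arr[2]=5 > arr[3]=3

Total inversions: 6

The array has 6 inversion(s): (0,1), (0,2), (0,3), (1,2), (1,3), (2,3). Each pair (i,j) satisfies i < j and arr[i] > arr[j].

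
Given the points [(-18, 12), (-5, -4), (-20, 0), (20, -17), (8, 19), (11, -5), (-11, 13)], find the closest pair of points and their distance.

Computing all pairwise distances among 7 points:

d((-18, 12), (-5, -4)) = 20.6155
d((-18, 12), (-20, 0)) = 12.1655
d((-18, 12), (20, -17)) = 47.8017
d((-18, 12), (8, 19)) = 26.9258
d((-18, 12), (11, -5)) = 33.6155
d((-18, 12), (-11, 13)) = 7.0711 <-- minimum
d((-5, -4), (-20, 0)) = 15.5242
d((-5, -4), (20, -17)) = 28.178
d((-5, -4), (8, 19)) = 26.4197
d((-5, -4), (11, -5)) = 16.0312
d((-5, -4), (-11, 13)) = 18.0278
d((-20, 0), (20, -17)) = 43.4626
d((-20, 0), (8, 19)) = 33.8378
d((-20, 0), (11, -5)) = 31.4006
d((-20, 0), (-11, 13)) = 15.8114
d((20, -17), (8, 19)) = 37.9473
d((20, -17), (11, -5)) = 15.0
d((20, -17), (-11, 13)) = 43.1393
d((8, 19), (11, -5)) = 24.1868
d((8, 19), (-11, 13)) = 19.9249
d((11, -5), (-11, 13)) = 28.4253

Closest pair: (-18, 12) and (-11, 13) with distance 7.0711

The closest pair is (-18, 12) and (-11, 13) with Euclidean distance 7.0711. For 7 points, brute-force pairwise comparison is shown above. For large n, the divide-and-conquer algorithm (sort by x, recurse on halves, check the dividing strip) achieves O(n log n).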